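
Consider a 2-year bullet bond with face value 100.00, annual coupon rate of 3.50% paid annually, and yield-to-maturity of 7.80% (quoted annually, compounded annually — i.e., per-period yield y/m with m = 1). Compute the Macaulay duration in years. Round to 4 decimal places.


Answer: Macaulay duration = 1.9648 years

Derivation:
Coupon per period c = face * coupon_rate / m = 3.500000
Periods per year m = 1; per-period yield y/m = 0.078000
Number of cashflows N = 2
Cashflows (t years, CF_t, discount factor 1/(1+y/m)^(m*t), PV):
  t = 1.0000: CF_t = 3.500000, DF = 0.927644, PV = 3.246753
  t = 2.0000: CF_t = 103.500000, DF = 0.860523, PV = 89.064130
Price P = sum_t PV_t = 92.310883
Macaulay numerator sum_t t * PV_t:
  t * PV_t at t = 1.0000: 3.246753
  t * PV_t at t = 2.0000: 178.128259
Macaulay duration D = (sum_t t * PV_t) / P = 181.375012 / 92.310883 = 1.964828


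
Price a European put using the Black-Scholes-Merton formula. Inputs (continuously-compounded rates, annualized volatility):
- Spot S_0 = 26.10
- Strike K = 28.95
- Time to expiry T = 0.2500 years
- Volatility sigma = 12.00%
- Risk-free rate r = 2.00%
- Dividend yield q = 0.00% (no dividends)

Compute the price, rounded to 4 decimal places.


Answer: Price = 2.7400

Derivation:
d1 = (ln(S/K) + (r - q + 0.5*sigma^2) * T) / (sigma * sqrt(T)) = -1.61391483
d2 = d1 - sigma * sqrt(T) = -1.67391483
exp(-rT) = 0.99501248; exp(-qT) = 1.00000000
P = K * exp(-rT) * N(-d2) - S_0 * exp(-qT) * N(-d1)
N(-d1) = 0.94672705; N(-d2) = 0.95292633
P = 28.9500 * 0.99501248 * 0.95292633 - 26.1000 * 1.00000000 * 0.94672705 = 2.7400


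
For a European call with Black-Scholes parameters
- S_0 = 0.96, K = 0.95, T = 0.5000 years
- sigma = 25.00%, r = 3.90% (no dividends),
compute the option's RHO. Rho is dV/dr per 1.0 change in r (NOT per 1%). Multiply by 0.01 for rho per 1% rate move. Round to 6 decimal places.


Answer: Rho = 0.247979

Derivation:
d1 = 0.2579316227; d2 = 0.0811549274
phi(d1) = 0.3858900116; exp(-qT) = 1.0000000000; exp(-rT) = 0.9806888952
N(d2) = 0.5323406280
Rho = K*T*exp(-rT)*N(d2) = 0.9500 * 0.5000 * 0.9806888952 * 0.5323406280 = 0.247979


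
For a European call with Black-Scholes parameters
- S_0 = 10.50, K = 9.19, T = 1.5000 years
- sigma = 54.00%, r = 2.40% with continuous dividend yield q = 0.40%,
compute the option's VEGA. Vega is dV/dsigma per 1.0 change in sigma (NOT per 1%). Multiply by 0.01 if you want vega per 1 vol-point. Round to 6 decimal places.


d1 = 0.5775342213; d2 = -0.0838280093
phi(d1) = 0.3376614808; exp(-qT) = 0.9940179641; exp(-rT) = 0.9646402935
Vega = S * exp(-qT) * phi(d1) * sqrt(T) = 10.5000 * 0.9940179641 * 0.3376614808 * 1.2247448714 = 4.316291

Answer: Vega = 4.316291


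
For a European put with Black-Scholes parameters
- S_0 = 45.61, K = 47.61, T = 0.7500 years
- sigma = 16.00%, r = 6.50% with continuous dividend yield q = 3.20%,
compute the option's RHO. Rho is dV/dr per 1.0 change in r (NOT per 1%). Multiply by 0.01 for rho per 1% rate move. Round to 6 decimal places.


d1 = -0.0618185711; d2 = -0.2003826357
phi(d1) = 0.3981807221; exp(-qT) = 0.9762857098; exp(-rT) = 0.9524192047
N(-d2) = 0.5794093306
Rho = -K*T*exp(-rT)*N(-d2) = -47.6100 * 0.7500 * 0.9524192047 * 0.5794093306 = -19.704847

Answer: Rho = -19.704847


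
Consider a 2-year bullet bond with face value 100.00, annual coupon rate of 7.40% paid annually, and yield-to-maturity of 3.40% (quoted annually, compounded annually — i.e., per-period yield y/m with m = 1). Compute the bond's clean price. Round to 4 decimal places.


Answer: Price = 107.6097

Derivation:
Coupon per period c = face * coupon_rate / m = 7.400000
Periods per year m = 1; per-period yield y/m = 0.034000
Number of cashflows N = 2
Cashflows (t years, CF_t, discount factor 1/(1+y/m)^(m*t), PV):
  t = 1.0000: CF_t = 7.400000, DF = 0.967118, PV = 7.156673
  t = 2.0000: CF_t = 107.400000, DF = 0.935317, PV = 100.453068
Price P = sum_t PV_t = 107.609741


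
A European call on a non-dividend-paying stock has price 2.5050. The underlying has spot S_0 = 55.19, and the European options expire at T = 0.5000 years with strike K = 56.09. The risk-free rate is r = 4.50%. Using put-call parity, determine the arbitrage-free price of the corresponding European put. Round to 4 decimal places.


Put-call parity: C - P = S_0 * exp(-qT) - K * exp(-rT).
S_0 * exp(-qT) = 55.1900 * 1.00000000 = 55.19000000
K * exp(-rT) = 56.0900 * 0.97775124 = 54.84206689
P = C - S*exp(-qT) + K*exp(-rT)
P = 2.5050 - 55.19000000 + 54.84206689 = 2.1571

Answer: Put price = 2.1571


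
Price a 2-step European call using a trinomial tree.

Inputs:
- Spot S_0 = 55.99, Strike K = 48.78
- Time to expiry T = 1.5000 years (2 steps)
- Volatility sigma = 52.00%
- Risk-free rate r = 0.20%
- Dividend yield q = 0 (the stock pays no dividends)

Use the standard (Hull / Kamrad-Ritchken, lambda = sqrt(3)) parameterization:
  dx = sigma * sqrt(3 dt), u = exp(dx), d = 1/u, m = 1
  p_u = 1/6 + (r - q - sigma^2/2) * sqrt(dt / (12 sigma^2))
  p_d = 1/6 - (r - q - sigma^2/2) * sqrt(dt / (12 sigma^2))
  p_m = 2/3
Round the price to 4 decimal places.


dt = T/N = 0.750000; dx = sigma*sqrt(3*dt) = 0.780000
u = exp(dx) = 2.181472; d = 1/u = 0.458406
p_u = 0.102628, p_m = 0.666667, p_d = 0.230705
Discount per step: exp(-r*dt) = 0.998501
Stock lattice S(k, j) with j the centered position index:
  k=0: S(0,+0) = 55.9900
  k=1: S(1,-1) = 25.6662; S(1,+0) = 55.9900; S(1,+1) = 122.1406
  k=2: S(2,-2) = 11.7655; S(2,-1) = 25.6662; S(2,+0) = 55.9900; S(2,+1) = 122.1406; S(2,+2) = 266.4464
Terminal payoffs V(N, j) = max(S_T - K, 0):
  V(2,-2) = 0.000000; V(2,-1) = 0.000000; V(2,+0) = 7.210000; V(2,+1) = 73.360632; V(2,+2) = 217.666402
Backward induction: V(k, j) = exp(-r*dt) * [p_u * V(k+1, j+1) + p_m * V(k+1, j) + p_d * V(k+1, j-1)]
  V(1,-1) = exp(-r*dt) * [p_u*7.210000 + p_m*0.000000 + p_d*0.000000] = 0.738840
  V(1,+0) = exp(-r*dt) * [p_u*73.360632 + p_m*7.210000 + p_d*0.000000] = 12.317047
  V(1,+1) = exp(-r*dt) * [p_u*217.666402 + p_m*73.360632 + p_d*7.210000] = 72.799902
  V(0,+0) = exp(-r*dt) * [p_u*72.799902 + p_m*12.317047 + p_d*0.738840] = 15.829380

Answer: Price = V(0,0) = 15.8294


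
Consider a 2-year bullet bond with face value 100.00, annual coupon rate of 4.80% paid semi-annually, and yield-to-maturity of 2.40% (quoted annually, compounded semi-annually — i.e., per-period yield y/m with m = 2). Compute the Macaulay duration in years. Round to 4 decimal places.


Coupon per period c = face * coupon_rate / m = 2.400000
Periods per year m = 2; per-period yield y/m = 0.012000
Number of cashflows N = 4
Cashflows (t years, CF_t, discount factor 1/(1+y/m)^(m*t), PV):
  t = 0.5000: CF_t = 2.400000, DF = 0.988142, PV = 2.371542
  t = 1.0000: CF_t = 2.400000, DF = 0.976425, PV = 2.343420
  t = 1.5000: CF_t = 2.400000, DF = 0.964847, PV = 2.315633
  t = 2.0000: CF_t = 102.400000, DF = 0.953406, PV = 97.628790
Price P = sum_t PV_t = 104.659385
Macaulay numerator sum_t t * PV_t:
  t * PV_t at t = 0.5000: 1.185771
  t * PV_t at t = 1.0000: 2.343420
  t * PV_t at t = 1.5000: 3.473449
  t * PV_t at t = 2.0000: 195.257580
Macaulay duration D = (sum_t t * PV_t) / P = 202.260220 / 104.659385 = 1.932557

Answer: Macaulay duration = 1.9326 years


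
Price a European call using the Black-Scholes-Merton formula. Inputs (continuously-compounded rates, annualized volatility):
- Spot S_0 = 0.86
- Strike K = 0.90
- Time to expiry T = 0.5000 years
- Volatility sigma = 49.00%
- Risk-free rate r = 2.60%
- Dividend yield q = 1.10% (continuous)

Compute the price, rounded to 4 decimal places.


Answer: Price = 0.1041

Derivation:
d1 = (ln(S/K) + (r - q + 0.5*sigma^2) * T) / (sigma * sqrt(T)) = 0.06367605
d2 = d1 - sigma * sqrt(T) = -0.28280627
exp(-rT) = 0.98708414; exp(-qT) = 0.99451510
C = S_0 * exp(-qT) * N(d1) - K * exp(-rT) * N(d2)
N(d1) = 0.52538591; N(d2) = 0.38866267
C = 0.8600 * 0.99451510 * 0.52538591 - 0.9000 * 0.98708414 * 0.38866267 = 0.1041


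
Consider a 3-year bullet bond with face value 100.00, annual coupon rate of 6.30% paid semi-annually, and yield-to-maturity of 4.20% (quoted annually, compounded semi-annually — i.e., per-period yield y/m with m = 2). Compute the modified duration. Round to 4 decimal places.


Answer: Modified duration = 2.7300

Derivation:
Coupon per period c = face * coupon_rate / m = 3.150000
Periods per year m = 2; per-period yield y/m = 0.021000
Number of cashflows N = 6
Cashflows (t years, CF_t, discount factor 1/(1+y/m)^(m*t), PV):
  t = 0.5000: CF_t = 3.150000, DF = 0.979432, PV = 3.085211
  t = 1.0000: CF_t = 3.150000, DF = 0.959287, PV = 3.021754
  t = 1.5000: CF_t = 3.150000, DF = 0.939556, PV = 2.959602
  t = 2.0000: CF_t = 3.150000, DF = 0.920231, PV = 2.898729
  t = 2.5000: CF_t = 3.150000, DF = 0.901304, PV = 2.839108
  t = 3.0000: CF_t = 103.150000, DF = 0.882766, PV = 91.057302
Price P = sum_t PV_t = 105.861705
First compute Macaulay numerator sum_t t * PV_t:
  t * PV_t at t = 0.5000: 1.542605
  t * PV_t at t = 1.0000: 3.021754
  t * PV_t at t = 1.5000: 4.439403
  t * PV_t at t = 2.0000: 5.797458
  t * PV_t at t = 2.5000: 7.097769
  t * PV_t at t = 3.0000: 273.171907
Macaulay duration D = 295.070896 / 105.861705 = 2.787324
Modified duration = D / (1 + y/m) = 2.787324 / (1 + 0.021000) = 2.729994


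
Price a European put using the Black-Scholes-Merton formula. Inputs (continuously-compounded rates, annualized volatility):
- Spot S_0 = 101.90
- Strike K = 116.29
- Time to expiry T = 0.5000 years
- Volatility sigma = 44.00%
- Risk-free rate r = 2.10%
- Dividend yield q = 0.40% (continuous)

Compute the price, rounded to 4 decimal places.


Answer: Price = 21.1220

Derivation:
d1 = (ln(S/K) + (r - q + 0.5*sigma^2) * T) / (sigma * sqrt(T)) = -0.24168630
d2 = d1 - sigma * sqrt(T) = -0.55281329
exp(-rT) = 0.98955493; exp(-qT) = 0.99800200
P = K * exp(-rT) * N(-d2) - S_0 * exp(-qT) * N(-d1)
N(-d1) = 0.59548838; N(-d2) = 0.70980437
P = 116.2900 * 0.98955493 * 0.70980437 - 101.9000 * 0.99800200 * 0.59548838 = 21.1220


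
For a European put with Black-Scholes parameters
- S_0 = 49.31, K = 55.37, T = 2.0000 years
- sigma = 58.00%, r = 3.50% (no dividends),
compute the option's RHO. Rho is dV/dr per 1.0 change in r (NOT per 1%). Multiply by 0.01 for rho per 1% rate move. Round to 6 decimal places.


Answer: Rho = -70.152973

Derivation:
d1 = 0.3541495175; d2 = -0.4660943487
phi(d1) = 0.3746925434; exp(-qT) = 1.0000000000; exp(-rT) = 0.9323938199
N(-d2) = 0.6794260159
Rho = -K*T*exp(-rT)*N(-d2) = -55.3700 * 2.0000 * 0.9323938199 * 0.6794260159 = -70.152973


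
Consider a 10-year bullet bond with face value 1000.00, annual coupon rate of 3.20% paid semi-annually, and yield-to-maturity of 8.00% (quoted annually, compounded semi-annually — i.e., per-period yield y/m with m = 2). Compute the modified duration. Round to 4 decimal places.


Coupon per period c = face * coupon_rate / m = 16.000000
Periods per year m = 2; per-period yield y/m = 0.040000
Number of cashflows N = 20
Cashflows (t years, CF_t, discount factor 1/(1+y/m)^(m*t), PV):
  t = 0.5000: CF_t = 16.000000, DF = 0.961538, PV = 15.384615
  t = 1.0000: CF_t = 16.000000, DF = 0.924556, PV = 14.792899
  t = 1.5000: CF_t = 16.000000, DF = 0.888996, PV = 14.223942
  t = 2.0000: CF_t = 16.000000, DF = 0.854804, PV = 13.676867
  t = 2.5000: CF_t = 16.000000, DF = 0.821927, PV = 13.150834
  t = 3.0000: CF_t = 16.000000, DF = 0.790315, PV = 12.645032
  t = 3.5000: CF_t = 16.000000, DF = 0.759918, PV = 12.158685
  t = 4.0000: CF_t = 16.000000, DF = 0.730690, PV = 11.691043
  t = 4.5000: CF_t = 16.000000, DF = 0.702587, PV = 11.241388
  t = 5.0000: CF_t = 16.000000, DF = 0.675564, PV = 10.809027
  t = 5.5000: CF_t = 16.000000, DF = 0.649581, PV = 10.393295
  t = 6.0000: CF_t = 16.000000, DF = 0.624597, PV = 9.993553
  t = 6.5000: CF_t = 16.000000, DF = 0.600574, PV = 9.609185
  t = 7.0000: CF_t = 16.000000, DF = 0.577475, PV = 9.239601
  t = 7.5000: CF_t = 16.000000, DF = 0.555265, PV = 8.884232
  t = 8.0000: CF_t = 16.000000, DF = 0.533908, PV = 8.542531
  t = 8.5000: CF_t = 16.000000, DF = 0.513373, PV = 8.213972
  t = 9.0000: CF_t = 16.000000, DF = 0.493628, PV = 7.898050
  t = 9.5000: CF_t = 16.000000, DF = 0.474642, PV = 7.594279
  t = 10.0000: CF_t = 1016.000000, DF = 0.456387, PV = 463.689137
Price P = sum_t PV_t = 673.832168
First compute Macaulay numerator sum_t t * PV_t:
  t * PV_t at t = 0.5000: 7.692308
  t * PV_t at t = 1.0000: 14.792899
  t * PV_t at t = 1.5000: 21.335913
  t * PV_t at t = 2.0000: 27.353734
  t * PV_t at t = 2.5000: 32.877084
  t * PV_t at t = 3.0000: 37.935097
  t * PV_t at t = 3.5000: 42.555398
  t * PV_t at t = 4.0000: 46.764173
  t * PV_t at t = 4.5000: 50.586245
  t * PV_t at t = 5.0000: 54.045134
  t * PV_t at t = 5.5000: 57.163122
  t * PV_t at t = 6.0000: 59.961317
  t * PV_t at t = 6.5000: 62.459705
  t * PV_t at t = 7.0000: 64.677209
  t * PV_t at t = 7.5000: 66.631740
  t * PV_t at t = 8.0000: 68.340246
  t * PV_t at t = 8.5000: 69.818761
  t * PV_t at t = 9.0000: 71.082449
  t * PV_t at t = 9.5000: 72.145648
  t * PV_t at t = 10.0000: 4636.891373
Macaulay duration D = 5565.109557 / 673.832168 = 8.258896
Modified duration = D / (1 + y/m) = 8.258896 / (1 + 0.040000) = 7.941246

Answer: Modified duration = 7.9412


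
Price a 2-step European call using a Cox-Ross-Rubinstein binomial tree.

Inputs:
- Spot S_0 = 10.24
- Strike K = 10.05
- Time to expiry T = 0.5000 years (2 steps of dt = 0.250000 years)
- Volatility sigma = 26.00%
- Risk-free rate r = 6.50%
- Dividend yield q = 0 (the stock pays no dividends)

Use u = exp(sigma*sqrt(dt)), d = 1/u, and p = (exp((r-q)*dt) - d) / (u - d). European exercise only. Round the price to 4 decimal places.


Answer: Price = V(0,0) = 0.9713

Derivation:
dt = T/N = 0.250000
u = exp(sigma*sqrt(dt)) = 1.138828; d = 1/u = 0.878095
p = (exp((r-q)*dt) - d) / (u - d) = 0.530379
Discount per step: exp(-r*dt) = 0.983881
Stock lattice S(k, i) with i counting down-moves:
  k=0: S(0,0) = 10.2400
  k=1: S(1,0) = 11.6616; S(1,1) = 8.9917
  k=2: S(2,0) = 13.2806; S(2,1) = 10.2400; S(2,2) = 7.8956
Terminal payoffs V(N, i) = max(S_T - K, 0):
  V(2,0) = 3.230564; V(2,1) = 0.190000; V(2,2) = 0.000000
Backward induction: V(k, i) = exp(-r*dt) * [p * V(k+1, i) + (1-p) * V(k+1, i+1)].
  V(1,0) = exp(-r*dt) * [p*3.230564 + (1-p)*0.190000] = 1.773595
  V(1,1) = exp(-r*dt) * [p*0.190000 + (1-p)*0.000000] = 0.099148
  V(0,0) = exp(-r*dt) * [p*1.773595 + (1-p)*0.099148] = 0.971327


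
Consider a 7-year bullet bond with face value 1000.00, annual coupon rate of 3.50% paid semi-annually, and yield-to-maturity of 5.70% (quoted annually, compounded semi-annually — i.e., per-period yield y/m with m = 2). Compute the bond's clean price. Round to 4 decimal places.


Coupon per period c = face * coupon_rate / m = 17.500000
Periods per year m = 2; per-period yield y/m = 0.028500
Number of cashflows N = 14
Cashflows (t years, CF_t, discount factor 1/(1+y/m)^(m*t), PV):
  t = 0.5000: CF_t = 17.500000, DF = 0.972290, PV = 17.015070
  t = 1.0000: CF_t = 17.500000, DF = 0.945347, PV = 16.543579
  t = 1.5000: CF_t = 17.500000, DF = 0.919152, PV = 16.085152
  t = 2.0000: CF_t = 17.500000, DF = 0.893682, PV = 15.639428
  t = 2.5000: CF_t = 17.500000, DF = 0.868917, PV = 15.206055
  t = 3.0000: CF_t = 17.500000, DF = 0.844840, PV = 14.784692
  t = 3.5000: CF_t = 17.500000, DF = 0.821429, PV = 14.375004
  t = 4.0000: CF_t = 17.500000, DF = 0.798667, PV = 13.976669
  t = 4.5000: CF_t = 17.500000, DF = 0.776536, PV = 13.589372
  t = 5.0000: CF_t = 17.500000, DF = 0.755018, PV = 13.212807
  t = 5.5000: CF_t = 17.500000, DF = 0.734096, PV = 12.846677
  t = 6.0000: CF_t = 17.500000, DF = 0.713754, PV = 12.490692
  t = 6.5000: CF_t = 17.500000, DF = 0.693976, PV = 12.144572
  t = 7.0000: CF_t = 1017.500000, DF = 0.674745, PV = 686.553323
Price P = sum_t PV_t = 874.463091

Answer: Price = 874.4631


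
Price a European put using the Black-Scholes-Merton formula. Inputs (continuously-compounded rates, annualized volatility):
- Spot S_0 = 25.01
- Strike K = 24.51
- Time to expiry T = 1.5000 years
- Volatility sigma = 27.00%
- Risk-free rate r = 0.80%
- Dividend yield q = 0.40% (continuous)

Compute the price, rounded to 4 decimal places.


Answer: Price = 2.9112

Derivation:
d1 = (ln(S/K) + (r - q + 0.5*sigma^2) * T) / (sigma * sqrt(T)) = 0.24455448
d2 = d1 - sigma * sqrt(T) = -0.08612664
exp(-rT) = 0.98807171; exp(-qT) = 0.99401796
P = K * exp(-rT) * N(-d2) - S_0 * exp(-qT) * N(-d1)
N(-d1) = 0.40340071; N(-d2) = 0.53431713
P = 24.5100 * 0.98807171 * 0.53431713 - 25.0100 * 0.99401796 * 0.40340071 = 2.9112


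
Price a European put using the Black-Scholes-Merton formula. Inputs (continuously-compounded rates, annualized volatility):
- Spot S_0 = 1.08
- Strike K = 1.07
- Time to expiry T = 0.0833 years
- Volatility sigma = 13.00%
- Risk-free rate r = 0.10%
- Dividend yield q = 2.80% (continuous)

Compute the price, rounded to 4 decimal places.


Answer: Price = 0.0126

Derivation:
d1 = (ln(S/K) + (r - q + 0.5*sigma^2) * T) / (sigma * sqrt(T)) = 0.20674637
d2 = d1 - sigma * sqrt(T) = 0.16922611
exp(-rT) = 0.99991670; exp(-qT) = 0.99767032
P = K * exp(-rT) * N(-d2) - S_0 * exp(-qT) * N(-d1)
N(-d1) = 0.41810397; N(-d2) = 0.43280940
P = 1.0700 * 0.99991670 * 0.43280940 - 1.0800 * 0.99767032 * 0.41810397 = 0.0126


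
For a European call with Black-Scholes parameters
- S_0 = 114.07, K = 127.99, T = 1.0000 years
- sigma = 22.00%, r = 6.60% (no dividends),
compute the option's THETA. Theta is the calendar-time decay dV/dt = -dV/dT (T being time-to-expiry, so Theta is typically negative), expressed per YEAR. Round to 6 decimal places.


d1 = -0.1133629129; d2 = -0.3333629129
phi(d1) = 0.3963870650; exp(-qT) = 1.0000000000; exp(-rT) = 0.9361308643
Theta = -S*exp(-qT)*phi(d1)*sigma/(2*sqrt(T)) - r*K*exp(-rT)*N(d2) + q*S*exp(-qT)*N(d1)
N(d1) = 0.4548714207; N(d2) = 0.3694301774; sqrt(T) = 1.0000000000
Term 1 = -114.0700 * 1.0000000000 * 0.3963870650 * 0.2200 / (2 * 1.0000000000) = -4.9737459755
Term 2 = -0.0660 * 127.9900 * 0.9361308643 * 0.3694301774 = -2.9213857551
Term 3 = 0 (no dividend yield, q = 0)
Theta = -4.9737459755 + (-2.9213857551) + (0.0000000000) = -7.895132

Answer: Theta = -7.895132


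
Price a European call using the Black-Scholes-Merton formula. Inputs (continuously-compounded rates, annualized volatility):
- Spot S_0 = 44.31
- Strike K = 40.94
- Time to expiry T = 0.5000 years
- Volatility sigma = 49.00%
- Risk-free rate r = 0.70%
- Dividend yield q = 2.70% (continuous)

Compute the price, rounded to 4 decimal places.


d1 = (ln(S/K) + (r - q + 0.5*sigma^2) * T) / (sigma * sqrt(T)) = 0.37268223
d2 = d1 - sigma * sqrt(T) = 0.02619991
exp(-rT) = 0.99650612; exp(-qT) = 0.98659072
C = S_0 * exp(-qT) * N(d1) - K * exp(-rT) * N(d2)
N(d1) = 0.64530752; N(d2) = 0.51045106
C = 44.3100 * 0.98659072 * 0.64530752 - 40.9400 * 0.99650612 * 0.51045106 = 7.3853

Answer: Price = 7.3853


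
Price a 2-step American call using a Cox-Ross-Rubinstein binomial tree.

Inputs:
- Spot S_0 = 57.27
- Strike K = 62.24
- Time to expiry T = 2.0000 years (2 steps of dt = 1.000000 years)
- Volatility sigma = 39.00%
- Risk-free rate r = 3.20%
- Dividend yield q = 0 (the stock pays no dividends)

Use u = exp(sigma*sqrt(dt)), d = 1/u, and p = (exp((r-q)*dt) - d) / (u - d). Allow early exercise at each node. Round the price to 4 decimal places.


Answer: Price = V(0,0) = 11.6121

Derivation:
dt = T/N = 1.000000
u = exp(sigma*sqrt(dt)) = 1.476981; d = 1/u = 0.677057
p = (exp((r-q)*dt) - d) / (u - d) = 0.444368
Discount per step: exp(-r*dt) = 0.968507
Stock lattice S(k, i) with i counting down-moves:
  k=0: S(0,0) = 57.2700
  k=1: S(1,0) = 84.5867; S(1,1) = 38.7750
  k=2: S(2,0) = 124.9329; S(2,1) = 57.2700; S(2,2) = 26.2529
Terminal payoffs V(N, i) = max(S_T - K, 0):
  V(2,0) = 62.692917; V(2,1) = 0.000000; V(2,2) = 0.000000
Backward induction: V(k, i) = exp(-r*dt) * [p * V(k+1, i) + (1-p) * V(k+1, i+1)]; then take max(V_cont, immediate exercise) for American.
  V(1,0) = exp(-r*dt) * [p*62.692917 + (1-p)*0.000000] = 26.981362; exercise = 22.346690; V(1,0) = max -> 26.981362
  V(1,1) = exp(-r*dt) * [p*0.000000 + (1-p)*0.000000] = 0.000000; exercise = 0.000000; V(1,1) = max -> 0.000000
  V(0,0) = exp(-r*dt) * [p*26.981362 + (1-p)*0.000000] = 11.612060; exercise = 0.000000; V(0,0) = max -> 11.612060


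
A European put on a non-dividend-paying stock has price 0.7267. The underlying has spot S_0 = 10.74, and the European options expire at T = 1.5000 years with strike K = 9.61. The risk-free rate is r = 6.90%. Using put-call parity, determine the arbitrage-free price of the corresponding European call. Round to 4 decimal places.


Answer: Call price = 2.8016

Derivation:
Put-call parity: C - P = S_0 * exp(-qT) - K * exp(-rT).
S_0 * exp(-qT) = 10.7400 * 1.00000000 = 10.74000000
K * exp(-rT) = 9.6100 * 0.90167602 = 8.66510658
C = P + S*exp(-qT) - K*exp(-rT)
C = 0.7267 + 10.74000000 - 8.66510658 = 2.8016


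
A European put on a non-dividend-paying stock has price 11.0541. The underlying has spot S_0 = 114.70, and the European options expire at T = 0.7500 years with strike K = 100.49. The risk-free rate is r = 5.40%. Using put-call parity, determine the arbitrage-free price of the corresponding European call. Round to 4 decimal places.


Put-call parity: C - P = S_0 * exp(-qT) - K * exp(-rT).
S_0 * exp(-qT) = 114.7000 * 1.00000000 = 114.70000000
K * exp(-rT) = 100.4900 * 0.96030916 = 96.50146794
C = P + S*exp(-qT) - K*exp(-rT)
C = 11.0541 + 114.70000000 - 96.50146794 = 29.2526

Answer: Call price = 29.2526


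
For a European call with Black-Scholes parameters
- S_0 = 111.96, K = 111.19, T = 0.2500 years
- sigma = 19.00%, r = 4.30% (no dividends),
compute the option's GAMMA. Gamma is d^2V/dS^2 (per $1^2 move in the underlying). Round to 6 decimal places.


Answer: Gamma = 0.036501

Derivation:
d1 = 0.2333022624; d2 = 0.1383022624
phi(d1) = 0.3882314852; exp(-qT) = 1.0000000000; exp(-rT) = 0.9893075748
Gamma = exp(-qT) * phi(d1) / (S * sigma * sqrt(T)) = 1.0000000000 * 0.3882314852 / (111.9600 * 0.1900 * 0.5000000000) = 0.036501


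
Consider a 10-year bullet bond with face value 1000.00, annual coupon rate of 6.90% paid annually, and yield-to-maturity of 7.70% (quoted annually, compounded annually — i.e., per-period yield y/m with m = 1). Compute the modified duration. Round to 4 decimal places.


Answer: Modified duration = 6.9318

Derivation:
Coupon per period c = face * coupon_rate / m = 69.000000
Periods per year m = 1; per-period yield y/m = 0.077000
Number of cashflows N = 10
Cashflows (t years, CF_t, discount factor 1/(1+y/m)^(m*t), PV):
  t = 1.0000: CF_t = 69.000000, DF = 0.928505, PV = 64.066852
  t = 2.0000: CF_t = 69.000000, DF = 0.862122, PV = 59.486400
  t = 3.0000: CF_t = 69.000000, DF = 0.800484, PV = 55.233426
  t = 4.0000: CF_t = 69.000000, DF = 0.743254, PV = 51.284518
  t = 5.0000: CF_t = 69.000000, DF = 0.690115, PV = 47.617937
  t = 6.0000: CF_t = 69.000000, DF = 0.640775, PV = 44.213497
  t = 7.0000: CF_t = 69.000000, DF = 0.594963, PV = 41.052458
  t = 8.0000: CF_t = 69.000000, DF = 0.552426, PV = 38.117417
  t = 9.0000: CF_t = 69.000000, DF = 0.512931, PV = 35.392216
  t = 10.0000: CF_t = 1069.000000, DF = 0.476259, PV = 509.120603
Price P = sum_t PV_t = 945.585325
First compute Macaulay numerator sum_t t * PV_t:
  t * PV_t at t = 1.0000: 64.066852
  t * PV_t at t = 2.0000: 118.972799
  t * PV_t at t = 3.0000: 165.700277
  t * PV_t at t = 4.0000: 205.138072
  t * PV_t at t = 5.0000: 238.089684
  t * PV_t at t = 6.0000: 265.280985
  t * PV_t at t = 7.0000: 287.367207
  t * PV_t at t = 8.0000: 304.939337
  t * PV_t at t = 9.0000: 318.529948
  t * PV_t at t = 10.0000: 5091.206029
Macaulay duration D = 7059.291190 / 945.585325 = 7.465525
Modified duration = D / (1 + y/m) = 7.465525 / (1 + 0.077000) = 6.931778


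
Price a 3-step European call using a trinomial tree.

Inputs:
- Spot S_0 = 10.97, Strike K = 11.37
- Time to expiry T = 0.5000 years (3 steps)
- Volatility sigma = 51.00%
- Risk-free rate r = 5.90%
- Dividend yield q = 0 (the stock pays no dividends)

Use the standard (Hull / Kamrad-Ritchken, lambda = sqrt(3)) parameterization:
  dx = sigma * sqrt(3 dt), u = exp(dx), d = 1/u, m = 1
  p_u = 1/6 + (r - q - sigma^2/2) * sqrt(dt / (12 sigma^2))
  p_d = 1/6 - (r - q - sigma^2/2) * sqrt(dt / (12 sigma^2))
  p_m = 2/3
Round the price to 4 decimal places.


dt = T/N = 0.166667; dx = sigma*sqrt(3*dt) = 0.360624
u = exp(dx) = 1.434225; d = 1/u = 0.697241
p_u = 0.150248, p_m = 0.666667, p_d = 0.183085
Discount per step: exp(-r*dt) = 0.990215
Stock lattice S(k, j) with j the centered position index:
  k=0: S(0,+0) = 10.9700
  k=1: S(1,-1) = 7.6487; S(1,+0) = 10.9700; S(1,+1) = 15.7334
  k=2: S(2,-2) = 5.3330; S(2,-1) = 7.6487; S(2,+0) = 10.9700; S(2,+1) = 15.7334; S(2,+2) = 22.5653
  k=3: S(3,-3) = 3.7184; S(3,-2) = 5.3330; S(3,-1) = 7.6487; S(3,+0) = 10.9700; S(3,+1) = 15.7334; S(3,+2) = 22.5653; S(3,+3) = 32.3637
Terminal payoffs V(N, j) = max(S_T - K, 0):
  V(3,-3) = 0.000000; V(3,-2) = 0.000000; V(3,-1) = 0.000000; V(3,+0) = 0.000000; V(3,+1) = 4.363445; V(3,+2) = 11.195297; V(3,+3) = 20.993707
Backward induction: V(k, j) = exp(-r*dt) * [p_u * V(k+1, j+1) + p_m * V(k+1, j) + p_d * V(k+1, j-1)]
  V(2,-2) = exp(-r*dt) * [p_u*0.000000 + p_m*0.000000 + p_d*0.000000] = 0.000000
  V(2,-1) = exp(-r*dt) * [p_u*0.000000 + p_m*0.000000 + p_d*0.000000] = 0.000000
  V(2,+0) = exp(-r*dt) * [p_u*4.363445 + p_m*0.000000 + p_d*0.000000] = 0.649185
  V(2,+1) = exp(-r*dt) * [p_u*11.195297 + p_m*4.363445 + p_d*0.000000] = 4.546115
  V(2,+2) = exp(-r*dt) * [p_u*20.993707 + p_m*11.195297 + p_d*4.363445] = 11.304969
  V(1,-1) = exp(-r*dt) * [p_u*0.649185 + p_m*0.000000 + p_d*0.000000] = 0.096585
  V(1,+0) = exp(-r*dt) * [p_u*4.546115 + p_m*0.649185 + p_d*0.000000] = 1.104918
  V(1,+1) = exp(-r*dt) * [p_u*11.304969 + p_m*4.546115 + p_d*0.649185] = 4.800713
  V(0,+0) = exp(-r*dt) * [p_u*4.800713 + p_m*1.104918 + p_d*0.096585] = 1.461156

Answer: Price = V(0,0) = 1.4612


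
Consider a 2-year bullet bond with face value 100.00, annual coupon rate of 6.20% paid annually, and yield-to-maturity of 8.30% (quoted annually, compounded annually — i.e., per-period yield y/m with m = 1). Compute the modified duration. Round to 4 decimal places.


Coupon per period c = face * coupon_rate / m = 6.200000
Periods per year m = 1; per-period yield y/m = 0.083000
Number of cashflows N = 2
Cashflows (t years, CF_t, discount factor 1/(1+y/m)^(m*t), PV):
  t = 1.0000: CF_t = 6.200000, DF = 0.923361, PV = 5.724838
  t = 2.0000: CF_t = 106.200000, DF = 0.852596, PV = 90.545653
Price P = sum_t PV_t = 96.270491
First compute Macaulay numerator sum_t t * PV_t:
  t * PV_t at t = 1.0000: 5.724838
  t * PV_t at t = 2.0000: 181.091305
Macaulay duration D = 186.816144 / 96.270491 = 1.940534
Modified duration = D / (1 + y/m) = 1.940534 / (1 + 0.083000) = 1.791813

Answer: Modified duration = 1.7918


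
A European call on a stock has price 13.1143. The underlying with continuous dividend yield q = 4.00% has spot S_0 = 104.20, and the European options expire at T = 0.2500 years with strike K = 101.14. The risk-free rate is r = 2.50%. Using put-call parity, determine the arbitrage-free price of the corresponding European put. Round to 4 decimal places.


Answer: Put price = 10.4610

Derivation:
Put-call parity: C - P = S_0 * exp(-qT) - K * exp(-rT).
S_0 * exp(-qT) = 104.2000 * 0.99004983 = 103.16319268
K * exp(-rT) = 101.1400 * 0.99376949 = 100.50984628
P = C - S*exp(-qT) + K*exp(-rT)
P = 13.1143 - 103.16319268 + 100.50984628 = 10.4610


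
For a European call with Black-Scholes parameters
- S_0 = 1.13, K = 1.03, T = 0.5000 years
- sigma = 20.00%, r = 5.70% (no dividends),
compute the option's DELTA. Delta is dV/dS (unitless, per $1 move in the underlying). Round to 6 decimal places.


Answer: Delta = 0.823149

Derivation:
d1 = 0.9274329845; d2 = 0.7860116282
phi(d1) = 0.2594984619; exp(-qT) = 1.0000000000; exp(-rT) = 0.9719022941
N(d1) = 0.8231491142
Delta = exp(-qT) * N(d1) = 1.0000000000 * 0.8231491142 = 0.823149


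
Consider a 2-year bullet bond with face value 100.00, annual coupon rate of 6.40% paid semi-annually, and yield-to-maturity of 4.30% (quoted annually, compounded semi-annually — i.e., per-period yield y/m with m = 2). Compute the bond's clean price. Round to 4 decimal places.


Answer: Price = 103.9836

Derivation:
Coupon per period c = face * coupon_rate / m = 3.200000
Periods per year m = 2; per-period yield y/m = 0.021500
Number of cashflows N = 4
Cashflows (t years, CF_t, discount factor 1/(1+y/m)^(m*t), PV):
  t = 0.5000: CF_t = 3.200000, DF = 0.978953, PV = 3.132648
  t = 1.0000: CF_t = 3.200000, DF = 0.958348, PV = 3.066714
  t = 1.5000: CF_t = 3.200000, DF = 0.938177, PV = 3.002167
  t = 2.0000: CF_t = 103.200000, DF = 0.918431, PV = 94.782075
Price P = sum_t PV_t = 103.983604


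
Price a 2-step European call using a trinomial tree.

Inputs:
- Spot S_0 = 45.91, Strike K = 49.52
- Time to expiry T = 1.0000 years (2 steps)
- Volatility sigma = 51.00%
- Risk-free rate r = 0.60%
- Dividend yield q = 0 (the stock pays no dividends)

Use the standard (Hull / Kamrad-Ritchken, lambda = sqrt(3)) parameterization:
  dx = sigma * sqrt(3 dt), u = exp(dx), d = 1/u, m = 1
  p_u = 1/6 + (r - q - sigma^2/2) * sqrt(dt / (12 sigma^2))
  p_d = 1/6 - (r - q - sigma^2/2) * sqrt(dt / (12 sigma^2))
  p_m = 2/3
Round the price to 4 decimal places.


dt = T/N = 0.500000; dx = sigma*sqrt(3*dt) = 0.624620
u = exp(dx) = 1.867536; d = 1/u = 0.535465
p_u = 0.117016, p_m = 0.666667, p_d = 0.216317
Discount per step: exp(-r*dt) = 0.997004
Stock lattice S(k, j) with j the centered position index:
  k=0: S(0,+0) = 45.9100
  k=1: S(1,-1) = 24.5832; S(1,+0) = 45.9100; S(1,+1) = 85.7386
  k=2: S(2,-2) = 13.1634; S(2,-1) = 24.5832; S(2,+0) = 45.9100; S(2,+1) = 85.7386; S(2,+2) = 160.1199
Terminal payoffs V(N, j) = max(S_T - K, 0):
  V(2,-2) = 0.000000; V(2,-1) = 0.000000; V(2,+0) = 0.000000; V(2,+1) = 36.218575; V(2,+2) = 110.599871
Backward induction: V(k, j) = exp(-r*dt) * [p_u * V(k+1, j+1) + p_m * V(k+1, j) + p_d * V(k+1, j-1)]
  V(1,-1) = exp(-r*dt) * [p_u*0.000000 + p_m*0.000000 + p_d*0.000000] = 0.000000
  V(1,+0) = exp(-r*dt) * [p_u*36.218575 + p_m*0.000000 + p_d*0.000000] = 4.225474
  V(1,+1) = exp(-r*dt) * [p_u*110.599871 + p_m*36.218575 + p_d*0.000000] = 36.976627
  V(0,+0) = exp(-r*dt) * [p_u*36.976627 + p_m*4.225474 + p_d*0.000000] = 7.122458

Answer: Price = V(0,0) = 7.1225


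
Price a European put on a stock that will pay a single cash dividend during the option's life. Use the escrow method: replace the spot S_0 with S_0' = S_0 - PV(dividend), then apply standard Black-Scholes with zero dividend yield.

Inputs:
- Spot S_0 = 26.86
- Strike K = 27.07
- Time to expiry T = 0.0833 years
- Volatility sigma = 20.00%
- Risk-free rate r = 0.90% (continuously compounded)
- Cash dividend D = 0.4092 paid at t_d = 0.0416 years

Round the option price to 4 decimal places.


PV(D) = D * exp(-r * t_d) = 0.4092 * 0.99962567 = 0.40904682
S_0' = S_0 - PV(D) = 26.8600 - 0.40904682 = 26.45095318
d1 = (ln(S_0'/K) + (r + sigma^2/2)*T) / (sigma*sqrt(T)) = -0.35892170
d2 = d1 - sigma*sqrt(T) = -0.41664518
exp(-rT) = 0.99925058
N(-d1) = 0.64017317; N(-d2) = 0.66153102
P = K * exp(-rT) * N(-d2) - S_0' * N(-d1) = 27.0700 * 0.99925058 * 0.66153102 - 26.45095318 * 0.64017317 = 0.9610

Answer: Price = 0.9610


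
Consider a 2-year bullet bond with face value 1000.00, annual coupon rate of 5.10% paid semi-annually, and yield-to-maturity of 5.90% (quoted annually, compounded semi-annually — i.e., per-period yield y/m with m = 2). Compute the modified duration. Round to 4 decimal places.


Answer: Modified duration = 1.8708

Derivation:
Coupon per period c = face * coupon_rate / m = 25.500000
Periods per year m = 2; per-period yield y/m = 0.029500
Number of cashflows N = 4
Cashflows (t years, CF_t, discount factor 1/(1+y/m)^(m*t), PV):
  t = 0.5000: CF_t = 25.500000, DF = 0.971345, PV = 24.769305
  t = 1.0000: CF_t = 25.500000, DF = 0.943512, PV = 24.059549
  t = 1.5000: CF_t = 25.500000, DF = 0.916476, PV = 23.370130
  t = 2.0000: CF_t = 1025.500000, DF = 0.890214, PV = 912.914827
Price P = sum_t PV_t = 985.113812
First compute Macaulay numerator sum_t t * PV_t:
  t * PV_t at t = 0.5000: 12.384653
  t * PV_t at t = 1.0000: 24.059549
  t * PV_t at t = 1.5000: 35.055195
  t * PV_t at t = 2.0000: 1825.829655
Macaulay duration D = 1897.329051 / 985.113812 = 1.926000
Modified duration = D / (1 + y/m) = 1.926000 / (1 + 0.029500) = 1.870811


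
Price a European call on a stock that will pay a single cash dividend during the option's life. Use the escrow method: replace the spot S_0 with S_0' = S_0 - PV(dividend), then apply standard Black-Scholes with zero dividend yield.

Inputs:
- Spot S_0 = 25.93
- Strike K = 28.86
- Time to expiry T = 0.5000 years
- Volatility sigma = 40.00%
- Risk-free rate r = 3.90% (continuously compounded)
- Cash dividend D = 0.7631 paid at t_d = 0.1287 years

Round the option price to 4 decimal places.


Answer: Price = 1.6937

Derivation:
PV(D) = D * exp(-r * t_d) = 0.7631 * 0.99499328 = 0.75927937
S_0' = S_0 - PV(D) = 25.9300 - 0.75927937 = 25.17072063
d1 = (ln(S_0'/K) + (r + sigma^2/2)*T) / (sigma*sqrt(T)) = -0.27320879
d2 = d1 - sigma*sqrt(T) = -0.55605150
exp(-rT) = 0.98068890
N(d1) = 0.39234636; N(d2) = 0.28908783
C = S_0' * N(d1) - K * exp(-rT) * N(d2) = 25.17072063 * 0.39234636 - 28.8600 * 0.98068890 * 0.28908783 = 1.6937


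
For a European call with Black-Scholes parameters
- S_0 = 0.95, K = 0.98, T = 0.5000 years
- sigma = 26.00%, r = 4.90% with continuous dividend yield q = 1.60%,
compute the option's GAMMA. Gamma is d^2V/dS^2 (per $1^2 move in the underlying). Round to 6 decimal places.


d1 = 0.0125615503; d2 = -0.1712862128
phi(d1) = 0.3989108066; exp(-qT) = 0.9920319148; exp(-rT) = 0.9757976889
Gamma = exp(-qT) * phi(d1) / (S * sigma * sqrt(T)) = 0.9920319148 * 0.3989108066 / (0.9500 * 0.2600 * 0.7071067812) = 2.265789

Answer: Gamma = 2.265789


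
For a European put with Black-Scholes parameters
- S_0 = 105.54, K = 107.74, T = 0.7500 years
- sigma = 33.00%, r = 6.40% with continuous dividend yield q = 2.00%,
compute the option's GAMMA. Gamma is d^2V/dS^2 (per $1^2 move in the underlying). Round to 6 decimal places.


Answer: Gamma = 0.012806

Derivation:
d1 = 0.1861748547; d2 = -0.0996135286
phi(d1) = 0.3920879620; exp(-qT) = 0.9851119396; exp(-rT) = 0.9531337871
Gamma = exp(-qT) * phi(d1) / (S * sigma * sqrt(T)) = 0.9851119396 * 0.3920879620 / (105.5400 * 0.3300 * 0.8660254038) = 0.012806


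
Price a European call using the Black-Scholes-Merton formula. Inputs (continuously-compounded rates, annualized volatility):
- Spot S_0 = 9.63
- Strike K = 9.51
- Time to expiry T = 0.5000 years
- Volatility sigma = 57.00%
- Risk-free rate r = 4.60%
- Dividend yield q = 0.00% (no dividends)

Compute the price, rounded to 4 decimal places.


d1 = (ln(S/K) + (r - q + 0.5*sigma^2) * T) / (sigma * sqrt(T)) = 0.28970127
d2 = d1 - sigma * sqrt(T) = -0.11334959
exp(-rT) = 0.97726248; exp(-qT) = 1.00000000
C = S_0 * exp(-qT) * N(d1) - K * exp(-rT) * N(d2)
N(d1) = 0.61397761; N(d2) = 0.45487670
C = 9.6300 * 1.00000000 * 0.61397761 - 9.5100 * 0.97726248 * 0.45487670 = 1.6851

Answer: Price = 1.6851


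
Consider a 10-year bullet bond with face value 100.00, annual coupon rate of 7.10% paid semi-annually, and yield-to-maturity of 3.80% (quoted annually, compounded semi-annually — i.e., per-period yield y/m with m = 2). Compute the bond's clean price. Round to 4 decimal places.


Answer: Price = 127.2420

Derivation:
Coupon per period c = face * coupon_rate / m = 3.550000
Periods per year m = 2; per-period yield y/m = 0.019000
Number of cashflows N = 20
Cashflows (t years, CF_t, discount factor 1/(1+y/m)^(m*t), PV):
  t = 0.5000: CF_t = 3.550000, DF = 0.981354, PV = 3.483808
  t = 1.0000: CF_t = 3.550000, DF = 0.963056, PV = 3.418850
  t = 1.5000: CF_t = 3.550000, DF = 0.945099, PV = 3.355103
  t = 2.0000: CF_t = 3.550000, DF = 0.927477, PV = 3.292544
  t = 2.5000: CF_t = 3.550000, DF = 0.910184, PV = 3.231152
  t = 3.0000: CF_t = 3.550000, DF = 0.893213, PV = 3.170905
  t = 3.5000: CF_t = 3.550000, DF = 0.876558, PV = 3.111781
  t = 4.0000: CF_t = 3.550000, DF = 0.860214, PV = 3.053760
  t = 4.5000: CF_t = 3.550000, DF = 0.844175, PV = 2.996820
  t = 5.0000: CF_t = 3.550000, DF = 0.828434, PV = 2.940942
  t = 5.5000: CF_t = 3.550000, DF = 0.812988, PV = 2.886106
  t = 6.0000: CF_t = 3.550000, DF = 0.797829, PV = 2.832293
  t = 6.5000: CF_t = 3.550000, DF = 0.782953, PV = 2.779483
  t = 7.0000: CF_t = 3.550000, DF = 0.768354, PV = 2.727657
  t = 7.5000: CF_t = 3.550000, DF = 0.754028, PV = 2.676798
  t = 8.0000: CF_t = 3.550000, DF = 0.739968, PV = 2.626887
  t = 8.5000: CF_t = 3.550000, DF = 0.726171, PV = 2.577907
  t = 9.0000: CF_t = 3.550000, DF = 0.712631, PV = 2.529840
  t = 9.5000: CF_t = 3.550000, DF = 0.699343, PV = 2.482669
  t = 10.0000: CF_t = 103.550000, DF = 0.686304, PV = 71.066745
Price P = sum_t PV_t = 127.242050


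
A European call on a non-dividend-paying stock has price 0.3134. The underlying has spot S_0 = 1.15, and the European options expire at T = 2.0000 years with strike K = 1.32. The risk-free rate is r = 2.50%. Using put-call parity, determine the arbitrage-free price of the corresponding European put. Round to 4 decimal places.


Put-call parity: C - P = S_0 * exp(-qT) - K * exp(-rT).
S_0 * exp(-qT) = 1.1500 * 1.00000000 = 1.15000000
K * exp(-rT) = 1.3200 * 0.95122942 = 1.25562284
P = C - S*exp(-qT) + K*exp(-rT)
P = 0.3134 - 1.15000000 + 1.25562284 = 0.4190

Answer: Put price = 0.4190


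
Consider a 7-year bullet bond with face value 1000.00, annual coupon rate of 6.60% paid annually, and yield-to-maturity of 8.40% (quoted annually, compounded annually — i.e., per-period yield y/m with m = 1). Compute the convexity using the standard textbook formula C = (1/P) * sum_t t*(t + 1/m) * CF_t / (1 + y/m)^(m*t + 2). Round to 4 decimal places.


Answer: Convexity = 36.5803

Derivation:
Coupon per period c = face * coupon_rate / m = 66.000000
Periods per year m = 1; per-period yield y/m = 0.084000
Number of cashflows N = 7
Cashflows (t years, CF_t, discount factor 1/(1+y/m)^(m*t), PV):
  t = 1.0000: CF_t = 66.000000, DF = 0.922509, PV = 60.885609
  t = 2.0000: CF_t = 66.000000, DF = 0.851023, PV = 56.167536
  t = 3.0000: CF_t = 66.000000, DF = 0.785077, PV = 51.815070
  t = 4.0000: CF_t = 66.000000, DF = 0.724241, PV = 47.799880
  t = 5.0000: CF_t = 66.000000, DF = 0.668119, PV = 44.095830
  t = 6.0000: CF_t = 66.000000, DF = 0.616346, PV = 40.678810
  t = 7.0000: CF_t = 1066.000000, DF = 0.568585, PV = 606.111088
Price P = sum_t PV_t = 907.553824
Convexity numerator sum_t t*(t + 1/m) * CF_t / (1+y/m)^(m*t + 2):
  t = 1.0000: term = 103.630140
  t = 2.0000: term = 286.799280
  t = 3.0000: term = 529.149964
  t = 4.0000: term = 813.576205
  t = 5.0000: term = 1125.797331
  t = 6.0000: term = 1453.981793
  t = 7.0000: term = 28885.619881
Convexity = (1/P) * sum = 33198.554594 / 907.553824 = 36.580260


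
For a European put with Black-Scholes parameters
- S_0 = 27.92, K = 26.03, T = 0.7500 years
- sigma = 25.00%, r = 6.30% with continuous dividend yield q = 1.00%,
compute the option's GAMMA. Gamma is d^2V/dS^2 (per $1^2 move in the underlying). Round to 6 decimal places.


Answer: Gamma = 0.054197

Derivation:
d1 = 0.6155988418; d2 = 0.3990924909
phi(d1) = 0.3300802408; exp(-qT) = 0.9925280548; exp(-rT) = 0.9538489056
Gamma = exp(-qT) * phi(d1) / (S * sigma * sqrt(T)) = 0.9925280548 * 0.3300802408 / (27.9200 * 0.2500 * 0.8660254038) = 0.054197


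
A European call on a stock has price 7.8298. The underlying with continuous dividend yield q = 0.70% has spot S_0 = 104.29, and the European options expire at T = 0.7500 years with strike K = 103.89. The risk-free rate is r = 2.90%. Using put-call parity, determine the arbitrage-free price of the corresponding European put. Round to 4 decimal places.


Put-call parity: C - P = S_0 * exp(-qT) - K * exp(-rT).
S_0 * exp(-qT) = 104.2900 * 0.99476376 = 103.74391223
K * exp(-rT) = 103.8900 * 0.97848483 = 101.65478854
P = C - S*exp(-qT) + K*exp(-rT)
P = 7.8298 - 103.74391223 + 101.65478854 = 5.7407

Answer: Put price = 5.7407


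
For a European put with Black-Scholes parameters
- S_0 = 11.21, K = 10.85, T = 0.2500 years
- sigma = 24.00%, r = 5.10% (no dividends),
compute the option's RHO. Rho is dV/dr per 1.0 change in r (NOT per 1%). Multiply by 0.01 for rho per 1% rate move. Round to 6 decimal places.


Answer: Rho = -1.004686

Derivation:
d1 = 0.4382596425; d2 = 0.3182596425
phi(d1) = 0.3624117472; exp(-qT) = 1.0000000000; exp(-rT) = 0.9873309369
N(-d2) = 0.3751439973
Rho = -K*T*exp(-rT)*N(-d2) = -10.8500 * 0.2500 * 0.9873309369 * 0.3751439973 = -1.004686
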